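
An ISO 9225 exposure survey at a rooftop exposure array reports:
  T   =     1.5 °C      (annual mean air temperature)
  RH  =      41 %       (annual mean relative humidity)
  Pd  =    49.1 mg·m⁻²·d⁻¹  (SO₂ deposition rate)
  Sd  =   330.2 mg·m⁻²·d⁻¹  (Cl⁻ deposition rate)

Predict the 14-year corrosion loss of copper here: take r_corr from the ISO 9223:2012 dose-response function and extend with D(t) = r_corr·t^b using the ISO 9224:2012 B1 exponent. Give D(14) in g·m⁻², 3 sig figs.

copper: T≤10 °C ⇒ hinge +0.126·(1.5−10) = -1.0710
  Pd branch = 0.0053·Pd^0.26·e^(0.059·RH+f) = 0.05615 μm/a
  Sd branch = 0.01025·Sd^0.27·e^(0.036·RH+0.049·T) = 0.2311 μm/a
  r_corr = 0.05615 + 0.2311 = 0.2872 μm/a
ISO 9224: D(t) = r_corr · t^b with b = 0.667 (copper, B1)
  D(14) = 0.2872 × 14^0.667 = 0.2872 × 5.814 = 1.67 μm
  Mass loss = 1.67 μm × 8.96 g/cm³ = 14.96 g·m⁻²

D(14) = 15.0 g·m⁻²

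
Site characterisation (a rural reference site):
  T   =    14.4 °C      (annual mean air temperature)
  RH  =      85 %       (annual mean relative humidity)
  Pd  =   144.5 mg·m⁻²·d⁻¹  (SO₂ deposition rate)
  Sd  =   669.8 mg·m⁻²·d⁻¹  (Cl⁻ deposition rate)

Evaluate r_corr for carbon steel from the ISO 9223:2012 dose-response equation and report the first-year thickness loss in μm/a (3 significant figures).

carbon steel: T>10 °C ⇒ hinge -0.054·(14.4−10) = -0.2376
  sulphur-dioxide contribution → 101.4 μm/a
  chloride contribution → 169.4 μm/a
  total first-year rate 270.9 μm/a

r_corr = 271 μm/a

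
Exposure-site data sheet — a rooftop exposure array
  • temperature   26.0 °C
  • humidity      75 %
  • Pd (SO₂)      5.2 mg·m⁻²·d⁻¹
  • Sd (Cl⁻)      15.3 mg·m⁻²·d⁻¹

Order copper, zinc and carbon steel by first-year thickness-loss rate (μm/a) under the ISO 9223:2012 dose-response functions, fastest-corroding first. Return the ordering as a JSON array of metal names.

copper: temperature factor f = -0.080·(16.0) = -1.2800
  SO₂ term: 0.0053·5.2^0.26·exp(0.059·75-1.2800) = 0.1889
  Cl⁻ term: 0.01025·15.3^0.27·exp(0.036·75+0.049·26.0) = 1.139
  r_corr = 0.1889 + 1.139 = 1.328 μm/a
zinc: f(T) = -0.071·(T−10) [T>10 °C] = -1.1360
  SO₂ term: 0.0129·5.2^0.44·exp(0.046·75-1.1360) = 0.2695
  Cl⁻ term: 0.0175·15.3^0.57·exp(0.008·75+0.085·26.0) = 1.376
  sum: 0.2695 + 1.376 → r_corr = 1.646 μm/a
carbon steel: T>10 °C ⇒ hinge -0.054·(26.0−10) = -0.8640
  SO₂ term: 1.77·5.2^0.52·exp(0.02·75-0.8640) = 7.88
  Sd branch = 0.102·Sd^0.62·e^(0.033·RH+0.04·T) = 18.61 μm/a
  r_corr = 7.88 + 18.61 = 26.49 μm/a
Ordering by μm/a: carbon steel (26.5) > zinc (1.65) > copper (1.33)

["carbon steel", "zinc", "copper"]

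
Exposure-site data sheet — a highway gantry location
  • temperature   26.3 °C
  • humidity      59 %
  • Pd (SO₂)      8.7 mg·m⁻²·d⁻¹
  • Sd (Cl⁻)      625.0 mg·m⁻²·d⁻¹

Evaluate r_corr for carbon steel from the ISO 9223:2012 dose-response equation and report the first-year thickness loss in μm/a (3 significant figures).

r_corr = 118 μm/a

carbon steel: f(T) = -0.054·(T−10) [T>10 °C] = -0.8802
  SO₂ term: 1.77·8.7^0.52·exp(0.02·59-0.8802) = 7.357
  Cl⁻ term: 0.102·625.0^0.62·exp(0.033·59+0.04·26.3) = 110.8
  sum: 7.357 + 110.8 → r_corr = 118.1 μm/a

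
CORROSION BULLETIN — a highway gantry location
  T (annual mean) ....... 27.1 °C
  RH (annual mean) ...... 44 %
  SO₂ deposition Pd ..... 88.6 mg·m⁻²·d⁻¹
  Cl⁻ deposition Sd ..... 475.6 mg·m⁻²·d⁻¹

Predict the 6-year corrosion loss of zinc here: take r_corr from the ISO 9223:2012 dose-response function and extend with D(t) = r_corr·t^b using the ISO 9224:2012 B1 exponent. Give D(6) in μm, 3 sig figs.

D(6) = 36.8 μm

zinc: T>10 °C ⇒ hinge -0.071·(27.1−10) = -1.2141
  Pd branch = 0.0129·Pd^0.44·e^(0.046·RH+f) = 0.2085 μm/a
  Sd branch = 0.0175·Sd^0.57·e^(0.008·RH+0.085·T) = 8.362 μm/a
  sum: 0.2085 + 8.362 → r_corr = 8.571 μm/a
Power-law: D(6) = r_corr · 6^0.813
  D(6) = 8.571 × 6^0.813 = 8.571 × 4.292 = 36.78 μm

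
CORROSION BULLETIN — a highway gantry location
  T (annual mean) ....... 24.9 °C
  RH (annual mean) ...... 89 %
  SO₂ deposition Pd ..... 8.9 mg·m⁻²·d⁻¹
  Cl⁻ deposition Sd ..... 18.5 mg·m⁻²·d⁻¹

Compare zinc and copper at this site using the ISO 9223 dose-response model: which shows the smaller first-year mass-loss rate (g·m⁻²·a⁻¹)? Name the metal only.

zinc: f(T) = -0.071·(T−10) [T>10 °C] = -1.0579
  Pd branch = 0.0129·Pd^0.44·e^(0.046·RH+f) = 0.7029 μm/a
  Cl⁻ term: 0.0175·18.5^0.57·exp(0.008·89+0.085·24.9) = 1.562
  sum: 0.7029 + 1.562 → r_corr = 2.265 μm/a
  mass loss = 2.265 μm/a × 7.14 g/cm³ = 16.17 g·m⁻²·a⁻¹
copper: f(T) = -0.080·(T−10) [T>10 °C] = -1.1920
  Pd branch = 0.0053·Pd^0.26·e^(0.059·RH+f) = 0.5419 μm/a
  Cl⁻ term: 0.01025·18.5^0.27·exp(0.036·89+0.049·24.9) = 1.88
  r_corr = 0.5419 + 1.88 = 2.422 μm/a
  mass loss = 2.422 μm/a × 8.96 g/cm³ = 21.7 g·m⁻²·a⁻¹
Ordering by g·m⁻²·a⁻¹: copper (21.7) > zinc (16.2)

zinc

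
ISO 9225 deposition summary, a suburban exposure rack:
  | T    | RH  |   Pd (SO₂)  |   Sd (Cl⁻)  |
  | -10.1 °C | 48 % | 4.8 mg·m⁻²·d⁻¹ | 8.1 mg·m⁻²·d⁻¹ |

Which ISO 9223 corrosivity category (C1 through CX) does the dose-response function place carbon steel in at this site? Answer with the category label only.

C2

carbon steel: T≤10 °C ⇒ hinge +0.150·(-10.1−10) = -3.0150
  SO₂ term: 1.77·4.8^0.52·exp(0.02·48-3.0150) = 0.5126
  Cl⁻ term: 0.102·8.1^0.62·exp(0.033·48+0.04·-10.1) = 1.214
  sum: 0.5126 + 1.214 → r_corr = 1.727 μm/a
1.73 μm/a falls in (1.3, 25] for carbon steel → category C2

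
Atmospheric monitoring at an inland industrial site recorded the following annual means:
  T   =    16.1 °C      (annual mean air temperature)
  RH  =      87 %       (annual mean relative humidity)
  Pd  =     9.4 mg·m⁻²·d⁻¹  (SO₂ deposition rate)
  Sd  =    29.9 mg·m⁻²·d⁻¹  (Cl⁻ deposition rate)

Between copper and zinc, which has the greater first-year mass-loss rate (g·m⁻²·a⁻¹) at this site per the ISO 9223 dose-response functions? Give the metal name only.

copper

copper: T>10 °C ⇒ hinge -0.080·(16.1−10) = -0.4880
  sulphur-dioxide contribution → 0.9876 μm/a
  chloride contribution → 1.294 μm/a
  total first-year rate 2.282 μm/a
  mass loss = 2.282 μm/a × 8.96 g/cm³ = 20.44 g·m⁻²·a⁻¹
zinc: f(T) = -0.071·(T−10) [T>10 °C] = -0.4331
  sulphur-dioxide contribution → 1.227 μm/a
  chloride contribution → 0.9567 μm/a
  ⇒ r_corr(zinc) = 2.183 μm/a
  mass loss = 2.183 μm/a × 7.14 g/cm³ = 15.59 g·m⁻²·a⁻¹
Ordering by g·m⁻²·a⁻¹: copper (20.4) > zinc (15.6)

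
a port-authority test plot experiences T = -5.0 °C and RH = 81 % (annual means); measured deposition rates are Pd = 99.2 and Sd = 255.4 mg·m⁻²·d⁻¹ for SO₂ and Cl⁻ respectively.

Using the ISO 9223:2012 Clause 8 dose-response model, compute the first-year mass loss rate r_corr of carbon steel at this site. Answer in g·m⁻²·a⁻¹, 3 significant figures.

carbon steel: f(T) = +0.150·(T−10) [T≤10 °C] = -2.2500
  Pd branch = 1.77·Pd^0.52·e^(0.02·RH+f) = 10.29 μm/a
  Sd branch = 0.102·Sd^0.62·e^(0.033·RH+0.04·T) = 37.59 μm/a
  r_corr = 10.29 + 37.59 = 47.88 μm/a
Convert to mass loss: 47.88 μm/a × 7.85 g/cm³ = 375.9 g·m⁻²·a⁻¹

r_corr = 376 g·m⁻²·a⁻¹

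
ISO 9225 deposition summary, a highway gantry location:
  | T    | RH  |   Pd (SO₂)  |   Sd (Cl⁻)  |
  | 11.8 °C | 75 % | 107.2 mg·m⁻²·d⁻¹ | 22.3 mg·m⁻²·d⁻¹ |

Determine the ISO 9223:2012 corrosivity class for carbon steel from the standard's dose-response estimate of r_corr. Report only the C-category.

carbon steel: T>10 °C ⇒ hinge -0.054·(11.8−10) = -0.0972
  SO₂ term: 1.77·107.2^0.52·exp(0.02·75-0.0972) = 81.83
  Cl⁻ term: 0.102·22.3^0.62·exp(0.033·75+0.04·11.8) = 13.32
  r_corr = 81.83 + 13.32 = 95.15 μm/a
Category bounds: 80…200 μm/a bracket r_corr ⇒ C5

C5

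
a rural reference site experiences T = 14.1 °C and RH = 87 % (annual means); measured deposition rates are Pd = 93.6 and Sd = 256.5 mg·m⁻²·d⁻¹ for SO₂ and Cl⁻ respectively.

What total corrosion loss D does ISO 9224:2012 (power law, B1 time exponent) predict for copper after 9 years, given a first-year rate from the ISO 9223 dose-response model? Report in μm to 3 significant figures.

copper: temperature factor f = -0.080·(4.1) = -0.3280
  SO₂ term: 0.0053·93.6^0.26·exp(0.059·87-0.3280) = 2.107
  Sd branch = 0.01025·Sd^0.27·e^(0.036·RH+0.049·T) = 2.096 μm/a
  r_corr = 2.107 + 2.096 = 4.203 μm/a
ISO 9224: D(t) = r_corr · t^b with b = 0.667 (copper, B1)
  D(9) = 4.203 × 9^0.667 = 4.203 × 4.33 = 18.2 μm

D(9) = 18.2 μm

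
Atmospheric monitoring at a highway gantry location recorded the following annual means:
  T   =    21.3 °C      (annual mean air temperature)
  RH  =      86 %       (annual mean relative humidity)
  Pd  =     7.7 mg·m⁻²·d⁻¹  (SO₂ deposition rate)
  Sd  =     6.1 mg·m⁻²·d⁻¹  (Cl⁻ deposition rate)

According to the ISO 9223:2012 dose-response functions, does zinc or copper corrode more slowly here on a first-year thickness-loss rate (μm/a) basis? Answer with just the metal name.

zinc: T>10 °C ⇒ hinge -0.071·(21.3−10) = -0.8023
  sulphur-dioxide contribution → 0.7418 μm/a
  chloride contribution → 0.5967 μm/a
  total first-year rate 1.338 μm/a
copper: temperature factor f = -0.080·(11.3) = -0.9040
  sulphur-dioxide contribution → 0.5831 μm/a
  chloride contribution → 1.049 μm/a
  ⇒ r_corr(copper) = 1.632 μm/a
Ordering by μm/a: copper (1.63) > zinc (1.34)

zinc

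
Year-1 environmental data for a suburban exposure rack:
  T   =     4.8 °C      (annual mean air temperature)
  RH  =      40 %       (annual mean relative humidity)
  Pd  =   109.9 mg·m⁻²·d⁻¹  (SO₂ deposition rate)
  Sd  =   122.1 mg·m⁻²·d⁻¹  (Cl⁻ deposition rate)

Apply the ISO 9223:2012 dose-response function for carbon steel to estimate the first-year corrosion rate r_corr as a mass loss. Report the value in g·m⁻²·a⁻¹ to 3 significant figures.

carbon steel: T≤10 °C ⇒ hinge +0.150·(4.8−10) = -0.7800
  sulphur-dioxide contribution → 20.8 μm/a
  chloride contribution → 9.099 μm/a
  total first-year rate 29.9 μm/a
Convert to mass loss: 29.9 μm/a × 7.85 g/cm³ = 234.7 g·m⁻²·a⁻¹

r_corr = 235 g·m⁻²·a⁻¹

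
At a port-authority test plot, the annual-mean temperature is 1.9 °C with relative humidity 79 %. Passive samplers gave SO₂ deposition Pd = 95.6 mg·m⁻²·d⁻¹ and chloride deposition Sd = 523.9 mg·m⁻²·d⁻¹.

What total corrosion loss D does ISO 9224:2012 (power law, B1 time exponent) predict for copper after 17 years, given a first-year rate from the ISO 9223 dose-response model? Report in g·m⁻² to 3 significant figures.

copper: f(T) = +0.126·(T−10) [T≤10 °C] = -1.0206
  SO₂ term: 0.0053·95.6^0.26·exp(0.059·79-1.0206) = 0.661
  Cl⁻ term: 0.01025·523.9^0.27·exp(0.036·79+0.049·1.9) = 1.048
  sum: 0.661 + 1.048 → r_corr = 1.709 μm/a
Power-law: D(17) = r_corr · 17^0.667
  D(17) = 1.709 × 17^0.667 = 1.709 × 6.618 = 11.31 μm
  Mass loss = 11.31 μm × 8.96 g/cm³ = 101.4 g·m⁻²

D(17) = 101 g·m⁻²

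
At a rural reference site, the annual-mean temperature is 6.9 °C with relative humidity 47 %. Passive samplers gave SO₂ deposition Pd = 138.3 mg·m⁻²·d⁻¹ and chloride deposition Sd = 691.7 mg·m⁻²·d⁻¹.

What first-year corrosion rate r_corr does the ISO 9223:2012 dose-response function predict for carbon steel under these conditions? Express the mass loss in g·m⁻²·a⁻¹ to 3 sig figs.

r_corr = 577 g·m⁻²·a⁻¹

carbon steel: f(T) = +0.150·(T−10) [T≤10 °C] = -0.4650
  Pd branch = 1.77·Pd^0.52·e^(0.02·RH+f) = 36.94 μm/a
  Cl⁻ term: 0.102·691.7^0.62·exp(0.033·47+0.04·6.9) = 36.54
  sum: 36.94 + 36.54 → r_corr = 73.48 μm/a
Convert to mass loss: 73.48 μm/a × 7.85 g/cm³ = 576.8 g·m⁻²·a⁻¹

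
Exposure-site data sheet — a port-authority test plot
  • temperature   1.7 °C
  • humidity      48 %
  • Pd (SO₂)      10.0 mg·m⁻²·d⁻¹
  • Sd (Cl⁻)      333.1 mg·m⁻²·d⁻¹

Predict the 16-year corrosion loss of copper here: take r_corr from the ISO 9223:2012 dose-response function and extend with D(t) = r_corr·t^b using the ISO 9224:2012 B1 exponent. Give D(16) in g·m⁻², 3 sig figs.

copper: temperature factor f = +0.126·(-8.3) = -1.0458
  Pd branch = 0.0053·Pd^0.26·e^(0.059·RH+f) = 0.05755 μm/a
  Cl⁻ term: 0.01025·333.1^0.27·exp(0.036·48+0.049·1.7) = 0.3009
  r_corr = 0.05755 + 0.3009 = 0.3585 μm/a
ISO 9224: D(t) = r_corr · t^b with b = 0.667 (copper, B1)
  D(16) = 0.3585 × 16^0.667 = 0.3585 × 6.355 = 2.278 μm
  Mass loss = 2.278 μm × 8.96 g/cm³ = 20.41 g·m⁻²

D(16) = 20.4 g·m⁻²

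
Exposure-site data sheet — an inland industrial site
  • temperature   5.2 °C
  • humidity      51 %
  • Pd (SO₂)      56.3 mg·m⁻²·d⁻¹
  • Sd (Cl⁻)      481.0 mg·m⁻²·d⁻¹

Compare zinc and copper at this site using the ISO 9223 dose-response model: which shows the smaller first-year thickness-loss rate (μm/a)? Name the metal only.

copper

zinc: T≤10 °C ⇒ hinge +0.038·(5.2−10) = -0.1824
  Pd branch = 0.0129·Pd^0.44·e^(0.046·RH+f) = 0.6614 μm/a
  Sd branch = 0.0175·Sd^0.57·e^(0.008·RH+0.085·T) = 1.384 μm/a
  r_corr = 0.6614 + 1.384 = 2.045 μm/a
copper: temperature factor f = +0.126·(-4.8) = -0.6048
  Pd branch = 0.0053·Pd^0.26·e^(0.059·RH+f) = 0.1673 μm/a
  Cl⁻ term: 0.01025·481.0^0.27·exp(0.036·51+0.049·5.2) = 0.4395
  r_corr = 0.1673 + 0.4395 = 0.6068 μm/a
Ordering by μm/a: zinc (2.04) > copper (0.607)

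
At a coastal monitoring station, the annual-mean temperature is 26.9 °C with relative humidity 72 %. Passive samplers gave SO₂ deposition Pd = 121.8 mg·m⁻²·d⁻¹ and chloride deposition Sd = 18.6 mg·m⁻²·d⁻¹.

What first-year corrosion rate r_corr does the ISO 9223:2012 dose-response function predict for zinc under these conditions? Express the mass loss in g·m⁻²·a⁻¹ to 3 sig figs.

r_corr = 17.9 g·m⁻²·a⁻¹

zinc: temperature factor f = -0.071·(16.9) = -1.1999
  sulphur-dioxide contribution → 0.8822 μm/a
  chloride contribution → 1.621 μm/a
  ⇒ r_corr(zinc) = 2.503 μm/a
Convert to mass loss: 2.503 μm/a × 7.14 g/cm³ = 17.87 g·m⁻²·a⁻¹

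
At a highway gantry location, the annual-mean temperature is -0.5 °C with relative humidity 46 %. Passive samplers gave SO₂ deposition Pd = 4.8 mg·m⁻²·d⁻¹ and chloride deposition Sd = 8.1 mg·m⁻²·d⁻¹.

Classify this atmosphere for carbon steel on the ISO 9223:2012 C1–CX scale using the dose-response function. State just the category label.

carbon steel: temperature factor f = +0.150·(-10.5) = -1.5750
  sulphur-dioxide contribution → 2.079 μm/a
  chloride contribution → 1.669 μm/a
  total first-year rate 3.747 μm/a
3.75 μm/a falls in (1.3, 25] for carbon steel → category C2

C2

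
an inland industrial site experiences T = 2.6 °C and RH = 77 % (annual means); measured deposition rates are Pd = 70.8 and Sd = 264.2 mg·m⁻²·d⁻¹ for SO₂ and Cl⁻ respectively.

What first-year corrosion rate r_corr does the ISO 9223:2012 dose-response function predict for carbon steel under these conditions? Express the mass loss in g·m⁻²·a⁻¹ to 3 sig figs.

r_corr = 554 g·m⁻²·a⁻¹

carbon steel: T≤10 °C ⇒ hinge +0.150·(2.6−10) = -1.1100
  Pd branch = 1.77·Pd^0.52·e^(0.02·RH+f) = 24.93 μm/a
  Sd branch = 0.102·Sd^0.62·e^(0.033·RH+0.04·T) = 45.59 μm/a
  sum: 24.93 + 45.59 → r_corr = 70.52 μm/a
Convert to mass loss: 70.52 μm/a × 7.85 g/cm³ = 553.6 g·m⁻²·a⁻¹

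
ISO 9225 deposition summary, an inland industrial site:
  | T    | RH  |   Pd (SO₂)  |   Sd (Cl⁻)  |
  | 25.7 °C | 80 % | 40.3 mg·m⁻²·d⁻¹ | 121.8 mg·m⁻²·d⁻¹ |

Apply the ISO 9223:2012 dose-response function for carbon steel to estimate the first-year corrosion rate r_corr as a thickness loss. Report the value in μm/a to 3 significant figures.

carbon steel: f(T) = -0.054·(T−10) [T>10 °C] = -0.8478
  sulphur-dioxide contribution → 25.67 μm/a
  chloride contribution → 78.47 μm/a
  total first-year rate 104.1 μm/a

r_corr = 104 μm/a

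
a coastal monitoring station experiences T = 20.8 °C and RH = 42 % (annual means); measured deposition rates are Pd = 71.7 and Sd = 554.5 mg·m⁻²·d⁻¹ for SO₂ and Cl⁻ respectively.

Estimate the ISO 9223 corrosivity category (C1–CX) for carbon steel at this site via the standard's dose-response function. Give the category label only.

carbon steel: T>10 °C ⇒ hinge -0.054·(20.8−10) = -0.5832
  sulphur-dioxide contribution → 21.1 μm/a
  chloride contribution → 47.11 μm/a
  total first-year rate 68.21 μm/a
ISO 9223 Table 2 (carbon steel): 50 < 68.2 ≤ 80 μm/a ⇒ C4

C4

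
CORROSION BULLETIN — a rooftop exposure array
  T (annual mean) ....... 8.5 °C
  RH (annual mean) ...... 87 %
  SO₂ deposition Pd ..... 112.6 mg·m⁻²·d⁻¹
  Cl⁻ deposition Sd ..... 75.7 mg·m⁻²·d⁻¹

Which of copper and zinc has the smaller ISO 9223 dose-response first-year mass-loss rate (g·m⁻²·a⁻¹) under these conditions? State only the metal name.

copper: f(T) = +0.126·(T−10) [T≤10 °C] = -0.1890
  SO₂ term: 0.0053·112.6^0.26·exp(0.059·87-0.1890) = 2.54
  Sd branch = 0.01025·Sd^0.27·e^(0.036·RH+0.049·T) = 1.146 μm/a
  r_corr = 2.54 + 1.146 = 3.686 μm/a
  mass loss = 3.686 μm/a × 8.96 g/cm³ = 33.03 g·m⁻²·a⁻¹
zinc: temperature factor f = +0.038·(-1.5) = -0.0570
  SO₂ term: 0.0129·112.6^0.44·exp(0.046·87-0.0570) = 5.328
  Sd branch = 0.0175·Sd^0.57·e^(0.008·RH+0.085·T) = 0.8515 μm/a
  r_corr = 5.328 + 0.8515 = 6.179 μm/a
  mass loss = 6.179 μm/a × 7.14 g/cm³ = 44.12 g·m⁻²·a⁻¹
Ordering by g·m⁻²·a⁻¹: zinc (44.1) > copper (33)

copper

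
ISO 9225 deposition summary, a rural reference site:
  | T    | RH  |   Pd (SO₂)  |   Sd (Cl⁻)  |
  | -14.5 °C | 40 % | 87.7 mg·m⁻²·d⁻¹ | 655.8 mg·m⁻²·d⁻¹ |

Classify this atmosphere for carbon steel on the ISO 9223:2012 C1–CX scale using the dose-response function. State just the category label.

carbon steel: f(T) = +0.150·(T−10) [T≤10 °C] = -3.6750
  sulphur-dioxide contribution → 1.023 μm/a
  chloride contribution → 11.92 μm/a
  ⇒ r_corr(carbon steel) = 12.95 μm/a
12.9 μm/a falls in (1.3, 25] for carbon steel → category C2

C2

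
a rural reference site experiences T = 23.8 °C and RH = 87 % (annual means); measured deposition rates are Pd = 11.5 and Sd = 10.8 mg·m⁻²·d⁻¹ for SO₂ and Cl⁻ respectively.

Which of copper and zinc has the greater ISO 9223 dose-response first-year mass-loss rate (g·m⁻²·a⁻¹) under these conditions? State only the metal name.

copper: f(T) = -0.080·(T−10) [T>10 °C] = -1.1040
  Pd branch = 0.0053·Pd^0.26·e^(0.059·RH+f) = 0.5621 μm/a
  Sd branch = 0.01025·Sd^0.27·e^(0.036·RH+0.049·T) = 1.434 μm/a
  r_corr = 0.5621 + 1.434 = 1.996 μm/a
  mass loss = 1.996 μm/a × 8.96 g/cm³ = 17.88 g·m⁻²·a⁻¹
zinc: T>10 °C ⇒ hinge -0.071·(23.8−10) = -0.9798
  SO₂ term: 0.0129·11.5^0.44·exp(0.046·87-0.9798) = 0.7759
  Cl⁻ term: 0.0175·10.8^0.57·exp(0.008·87+0.085·23.8) = 1.03
  sum: 0.7759 + 1.03 → r_corr = 1.806 μm/a
  mass loss = 1.806 μm/a × 7.14 g/cm³ = 12.9 g·m⁻²·a⁻¹
Ordering by g·m⁻²·a⁻¹: copper (17.9) > zinc (12.9)

copper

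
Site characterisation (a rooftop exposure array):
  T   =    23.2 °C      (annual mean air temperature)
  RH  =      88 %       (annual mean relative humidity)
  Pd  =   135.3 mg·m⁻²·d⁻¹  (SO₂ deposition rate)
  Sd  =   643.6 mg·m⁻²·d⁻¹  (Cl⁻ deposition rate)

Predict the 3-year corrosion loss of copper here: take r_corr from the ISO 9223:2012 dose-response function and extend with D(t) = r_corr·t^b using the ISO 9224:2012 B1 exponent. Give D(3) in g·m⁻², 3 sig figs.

D(3) = 103 g·m⁻²

copper: T>10 °C ⇒ hinge -0.080·(23.2−10) = -1.0560
  Pd branch = 0.0053·Pd^0.26·e^(0.059·RH+f) = 1.188 μm/a
  Cl⁻ term: 0.01025·643.6^0.27·exp(0.036·88+0.049·23.2) = 4.351
  sum: 1.188 + 4.351 → r_corr = 5.539 μm/a
Power-law: D(3) = r_corr · 3^0.667
  D(3) = 5.539 × 3^0.667 = 5.539 × 2.081 = 11.53 μm
  Mass loss = 11.53 μm × 8.96 g/cm³ = 103.3 g·m⁻²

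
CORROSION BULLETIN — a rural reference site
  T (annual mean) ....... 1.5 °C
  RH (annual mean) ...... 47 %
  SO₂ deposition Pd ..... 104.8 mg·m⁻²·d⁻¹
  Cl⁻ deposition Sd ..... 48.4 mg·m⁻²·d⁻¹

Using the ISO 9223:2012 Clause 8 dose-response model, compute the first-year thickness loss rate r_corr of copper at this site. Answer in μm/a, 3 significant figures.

r_corr = 0.268 μm/a

copper: temperature factor f = +0.126·(-8.5) = -1.0710
  sulphur-dioxide contribution → 0.09744 μm/a
  chloride contribution → 0.1708 μm/a
  total first-year rate 0.2682 μm/a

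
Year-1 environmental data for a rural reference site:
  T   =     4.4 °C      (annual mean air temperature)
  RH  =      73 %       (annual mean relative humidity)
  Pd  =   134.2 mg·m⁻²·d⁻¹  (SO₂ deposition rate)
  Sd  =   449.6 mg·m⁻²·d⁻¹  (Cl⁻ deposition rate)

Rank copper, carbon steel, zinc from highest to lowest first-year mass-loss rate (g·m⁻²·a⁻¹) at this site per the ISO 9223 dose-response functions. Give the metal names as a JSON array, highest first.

copper: f(T) = +0.126·(T−10) [T≤10 °C] = -0.7056
  sulphur-dioxide contribution → 0.6943 μm/a
  chloride contribution → 0.9161 μm/a
  ⇒ r_corr(copper) = 1.61 μm/a
  mass loss = 1.61 μm/a × 8.96 g/cm³ = 14.43 g·m⁻²·a⁻¹
carbon steel: f(T) = +0.150·(T−10) [T≤10 °C] = -0.8400
  sulphur-dioxide contribution → 42.04 μm/a
  chloride contribution → 59.7 μm/a
  total first-year rate 101.7 μm/a
  mass loss = 101.7 μm/a × 7.85 g/cm³ = 798.7 g·m⁻²·a⁻¹
zinc: T≤10 °C ⇒ hinge +0.038·(4.4−10) = -0.2128
  sulphur-dioxide contribution → 2.587 μm/a
  chloride contribution → 1.483 μm/a
  total first-year rate 4.07 μm/a
  mass loss = 4.07 μm/a × 7.14 g/cm³ = 29.06 g·m⁻²·a⁻¹
Ordering by g·m⁻²·a⁻¹: carbon steel (799) > zinc (29.1) > copper (14.4)

["carbon steel", "zinc", "copper"]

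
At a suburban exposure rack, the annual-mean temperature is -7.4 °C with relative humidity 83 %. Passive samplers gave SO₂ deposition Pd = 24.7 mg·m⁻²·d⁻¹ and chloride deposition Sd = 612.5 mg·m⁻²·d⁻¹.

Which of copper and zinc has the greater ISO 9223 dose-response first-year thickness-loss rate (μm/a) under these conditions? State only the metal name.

zinc

copper: T≤10 °C ⇒ hinge +0.126·(-7.4−10) = -2.1924
  sulphur-dioxide contribution → 0.1824 μm/a
  chloride contribution → 0.8006 μm/a
  total first-year rate 0.983 μm/a
zinc: T≤10 °C ⇒ hinge +0.038·(-7.4−10) = -0.6612
  sulphur-dioxide contribution → 1.243 μm/a
  chloride contribution → 0.7029 μm/a
  ⇒ r_corr(zinc) = 1.946 μm/a
Ordering by μm/a: zinc (1.95) > copper (0.983)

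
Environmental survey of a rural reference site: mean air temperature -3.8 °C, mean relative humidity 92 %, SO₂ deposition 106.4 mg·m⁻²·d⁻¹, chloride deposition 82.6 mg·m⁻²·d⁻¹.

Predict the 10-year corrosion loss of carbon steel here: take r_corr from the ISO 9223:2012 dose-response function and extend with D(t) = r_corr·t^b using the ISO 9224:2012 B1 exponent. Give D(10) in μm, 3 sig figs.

D(10) = 147 μm

carbon steel: temperature factor f = +0.150·(-13.8) = -2.0700
  Pd branch = 1.77·Pd^0.52·e^(0.02·RH+f) = 15.93 μm/a
  Cl⁻ term: 0.102·82.6^0.62·exp(0.033·92+0.04·-3.8) = 28.16
  r_corr = 15.93 + 28.16 = 44.09 μm/a
Long-term exponent b (ISO 9224 Table 2, B1) = 0.523
  D(10) = 44.09 × 10^0.523 = 44.09 × 3.334 = 147 μm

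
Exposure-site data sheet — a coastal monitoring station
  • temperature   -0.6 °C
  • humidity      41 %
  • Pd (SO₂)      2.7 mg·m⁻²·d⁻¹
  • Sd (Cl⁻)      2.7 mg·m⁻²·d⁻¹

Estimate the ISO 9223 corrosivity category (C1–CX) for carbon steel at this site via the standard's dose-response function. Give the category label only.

carbon steel: temperature factor f = +0.150·(-10.6) = -1.5900
  SO₂ term: 1.77·2.7^0.52·exp(0.02·41-1.5900) = 1.374
  Cl⁻ term: 0.102·2.7^0.62·exp(0.033·41+0.04·-0.6) = 0.7132
  r_corr = 1.374 + 0.7132 = 2.087 μm/a
2.09 μm/a falls in (1.3, 25] for carbon steel → category C2

C2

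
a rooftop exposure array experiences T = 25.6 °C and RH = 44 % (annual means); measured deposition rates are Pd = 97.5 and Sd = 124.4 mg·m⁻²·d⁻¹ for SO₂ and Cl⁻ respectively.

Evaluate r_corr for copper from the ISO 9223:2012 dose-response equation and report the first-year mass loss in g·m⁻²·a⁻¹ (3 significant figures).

r_corr = 6.37 g·m⁻²·a⁻¹

copper: temperature factor f = -0.080·(15.6) = -1.2480
  Pd branch = 0.0053·Pd^0.26·e^(0.059·RH+f) = 0.06712 μm/a
  Cl⁻ term: 0.01025·124.4^0.27·exp(0.036·44+0.049·25.6) = 0.6442
  r_corr = 0.06712 + 0.6442 = 0.7113 μm/a
Convert to mass loss: 0.7113 μm/a × 8.96 g/cm³ = 6.374 g·m⁻²·a⁻¹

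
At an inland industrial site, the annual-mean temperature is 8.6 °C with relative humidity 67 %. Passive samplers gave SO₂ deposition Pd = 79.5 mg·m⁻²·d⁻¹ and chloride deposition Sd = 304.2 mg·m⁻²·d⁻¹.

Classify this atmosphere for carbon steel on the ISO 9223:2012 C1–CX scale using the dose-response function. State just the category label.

C5

carbon steel: temperature factor f = +0.150·(-1.4) = -0.2100
  Pd branch = 1.77·Pd^0.52·e^(0.02·RH+f) = 53.32 μm/a
  Sd branch = 0.102·Sd^0.62·e^(0.033·RH+0.04·T) = 45.48 μm/a
  r_corr = 53.32 + 45.48 = 98.8 μm/a
Category bounds: 80…200 μm/a bracket r_corr ⇒ C5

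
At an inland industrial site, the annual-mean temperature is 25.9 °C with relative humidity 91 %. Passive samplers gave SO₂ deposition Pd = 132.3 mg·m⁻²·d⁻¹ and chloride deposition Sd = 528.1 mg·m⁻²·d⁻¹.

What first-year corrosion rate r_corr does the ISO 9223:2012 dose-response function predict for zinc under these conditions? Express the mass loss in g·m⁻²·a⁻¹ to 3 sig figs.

r_corr = 100 g·m⁻²·a⁻¹

zinc: temperature factor f = -0.071·(15.9) = -1.1289
  Pd branch = 0.0129·Pd^0.44·e^(0.046·RH+f) = 2.354 μm/a
  Cl⁻ term: 0.0175·528.1^0.57·exp(0.008·91+0.085·25.9) = 11.67
  sum: 2.354 + 11.67 → r_corr = 14.03 μm/a
Convert to mass loss: 14.03 μm/a × 7.14 g/cm³ = 100.2 g·m⁻²·a⁻¹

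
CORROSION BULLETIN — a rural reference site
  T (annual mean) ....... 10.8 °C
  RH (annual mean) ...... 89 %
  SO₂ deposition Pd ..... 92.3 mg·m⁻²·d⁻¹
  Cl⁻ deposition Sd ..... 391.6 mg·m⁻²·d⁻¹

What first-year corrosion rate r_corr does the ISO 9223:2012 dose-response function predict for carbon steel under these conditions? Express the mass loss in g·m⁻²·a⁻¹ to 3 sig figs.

carbon steel: f(T) = -0.054·(T−10) [T>10 °C] = -0.0432
  Pd branch = 1.77·Pd^0.52·e^(0.02·RH+f) = 105.7 μm/a
  Sd branch = 0.102·Sd^0.62·e^(0.033·RH+0.04·T) = 120 μm/a
  r_corr = 105.7 + 120 = 225.8 μm/a
Convert to mass loss: 225.8 μm/a × 7.85 g/cm³ = 1772 g·m⁻²·a⁻¹

r_corr = 1.77e+03 g·m⁻²·a⁻¹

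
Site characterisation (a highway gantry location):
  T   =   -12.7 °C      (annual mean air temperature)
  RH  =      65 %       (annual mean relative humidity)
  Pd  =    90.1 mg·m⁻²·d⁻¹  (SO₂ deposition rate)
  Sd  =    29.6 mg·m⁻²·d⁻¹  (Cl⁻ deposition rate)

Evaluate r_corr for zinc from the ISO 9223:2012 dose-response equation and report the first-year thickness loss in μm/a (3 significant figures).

r_corr = 0.853 μm/a

zinc: T≤10 °C ⇒ hinge +0.038·(-12.7−10) = -0.8626
  sulphur-dioxide contribution → 0.7845 μm/a
  chloride contribution → 0.06897 μm/a
  total first-year rate 0.8535 μm/a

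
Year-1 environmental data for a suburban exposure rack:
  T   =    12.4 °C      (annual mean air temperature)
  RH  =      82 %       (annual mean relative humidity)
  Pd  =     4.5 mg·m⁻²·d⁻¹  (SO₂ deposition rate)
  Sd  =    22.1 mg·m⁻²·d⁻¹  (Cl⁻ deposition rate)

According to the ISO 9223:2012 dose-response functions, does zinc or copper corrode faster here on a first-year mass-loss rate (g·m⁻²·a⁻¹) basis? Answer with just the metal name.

zinc: T>10 °C ⇒ hinge -0.071·(12.4−10) = -0.1704
  sulphur-dioxide contribution → 0.9166 μm/a
  chloride contribution → 0.5649 μm/a
  ⇒ r_corr(zinc) = 1.481 μm/a
  mass loss = 1.481 μm/a × 7.14 g/cm³ = 10.58 g·m⁻²·a⁻¹
copper: f(T) = -0.080·(T−10) [T>10 °C] = -0.1920
  sulphur-dioxide contribution → 0.8163 μm/a
  chloride contribution → 0.831 μm/a
  total first-year rate 1.647 μm/a
  mass loss = 1.647 μm/a × 8.96 g/cm³ = 14.76 g·m⁻²·a⁻¹
Ordering by g·m⁻²·a⁻¹: copper (14.8) > zinc (10.6)

copper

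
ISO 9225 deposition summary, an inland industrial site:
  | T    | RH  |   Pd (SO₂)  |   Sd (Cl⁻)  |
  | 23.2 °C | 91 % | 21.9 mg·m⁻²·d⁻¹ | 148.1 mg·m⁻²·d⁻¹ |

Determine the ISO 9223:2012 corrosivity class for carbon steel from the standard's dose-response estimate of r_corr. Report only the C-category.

carbon steel: f(T) = -0.054·(T−10) [T>10 °C] = -0.7128
  Pd branch = 1.77·Pd^0.52·e^(0.02·RH+f) = 26.66 μm/a
  Cl⁻ term: 0.102·148.1^0.62·exp(0.033·91+0.04·23.2) = 115.2
  r_corr = 26.66 + 115.2 = 141.9 μm/a
ISO 9223 Table 2 (carbon steel): 80 < 142 ≤ 200 μm/a ⇒ C5

C5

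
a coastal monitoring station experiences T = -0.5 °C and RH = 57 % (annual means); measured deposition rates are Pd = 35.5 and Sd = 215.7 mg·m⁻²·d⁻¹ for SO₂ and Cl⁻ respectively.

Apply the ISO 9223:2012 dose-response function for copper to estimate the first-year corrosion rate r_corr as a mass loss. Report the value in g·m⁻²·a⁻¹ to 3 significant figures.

r_corr = 3.90 g·m⁻²·a⁻¹

copper: T≤10 °C ⇒ hinge +0.126·(-0.5−10) = -1.3230
  Pd branch = 0.0053·Pd^0.26·e^(0.059·RH+f) = 0.1031 μm/a
  Cl⁻ term: 0.01025·215.7^0.27·exp(0.036·57+0.049·-0.5) = 0.3322
  r_corr = 0.1031 + 0.3322 = 0.4353 μm/a
Convert to mass loss: 0.4353 μm/a × 8.96 g/cm³ = 3.9 g·m⁻²·a⁻¹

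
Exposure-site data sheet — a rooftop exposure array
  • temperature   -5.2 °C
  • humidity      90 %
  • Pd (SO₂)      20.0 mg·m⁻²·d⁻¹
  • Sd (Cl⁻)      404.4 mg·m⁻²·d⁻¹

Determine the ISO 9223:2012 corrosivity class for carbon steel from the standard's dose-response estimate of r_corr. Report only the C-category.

carbon steel: temperature factor f = +0.150·(-15.2) = -2.2800
  SO₂ term: 1.77·20.0^0.52·exp(0.02·90-2.2800) = 5.201
  Sd branch = 0.102·Sd^0.62·e^(0.033·RH+0.04·T) = 66.73 μm/a
  r_corr = 5.201 + 66.73 = 71.93 μm/a
71.9 μm/a falls in (50, 80] for carbon steel → category C4

C4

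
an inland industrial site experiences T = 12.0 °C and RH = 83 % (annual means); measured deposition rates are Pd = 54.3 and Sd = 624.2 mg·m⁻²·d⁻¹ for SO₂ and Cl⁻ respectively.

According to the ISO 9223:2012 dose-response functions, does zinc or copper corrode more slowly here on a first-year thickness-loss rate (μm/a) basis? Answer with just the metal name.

copper

zinc: temperature factor f = -0.071·(2.0) = -0.1420
  Pd branch = 0.0129·Pd^0.44·e^(0.046·RH+f) = 2.954 μm/a
  Sd branch = 0.0175·Sd^0.57·e^(0.008·RH+0.085·T) = 3.696 μm/a
  sum: 2.954 + 3.696 → r_corr = 6.65 μm/a
copper: f(T) = -0.080·(T−10) [T>10 °C] = -0.1600
  Pd branch = 0.0053·Pd^0.26·e^(0.059·RH+f) = 1.708 μm/a
  Sd branch = 0.01025·Sd^0.27·e^(0.036·RH+0.049·T) = 2.082 μm/a
  r_corr = 1.708 + 2.082 = 3.79 μm/a
Ordering by μm/a: zinc (6.65) > copper (3.79)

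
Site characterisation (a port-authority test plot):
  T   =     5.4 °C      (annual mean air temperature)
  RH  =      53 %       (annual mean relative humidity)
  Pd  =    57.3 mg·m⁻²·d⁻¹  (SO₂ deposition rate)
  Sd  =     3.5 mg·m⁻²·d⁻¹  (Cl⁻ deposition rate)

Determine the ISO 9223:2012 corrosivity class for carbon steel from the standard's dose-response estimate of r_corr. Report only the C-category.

carbon steel: T≤10 °C ⇒ hinge +0.150·(5.4−10) = -0.6900
  SO₂ term: 1.77·57.3^0.52·exp(0.02·53-0.6900) = 21.03
  Sd branch = 0.102·Sd^0.62·e^(0.033·RH+0.04·T) = 1.582 μm/a
  sum: 21.03 + 1.582 → r_corr = 22.62 μm/a
22.6 μm/a falls in (1.3, 25] for carbon steel → category C2

C2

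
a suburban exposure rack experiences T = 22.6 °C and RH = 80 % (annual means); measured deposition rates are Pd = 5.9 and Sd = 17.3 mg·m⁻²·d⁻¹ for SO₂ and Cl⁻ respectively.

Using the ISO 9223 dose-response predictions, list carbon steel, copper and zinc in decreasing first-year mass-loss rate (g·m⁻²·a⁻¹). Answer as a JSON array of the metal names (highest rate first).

["carbon steel", "copper", "zinc"]

carbon steel: f(T) = -0.054·(T−10) [T>10 °C] = -0.6804
  sulphur-dioxide contribution → 11.17 μm/a
  chloride contribution → 20.67 μm/a
  total first-year rate 31.84 μm/a
  mass loss = 31.84 μm/a × 7.85 g/cm³ = 250 g·m⁻²·a⁻¹
copper: temperature factor f = -0.080·(12.6) = -1.0080
  sulphur-dioxide contribution → 0.3442 μm/a
  chloride contribution → 1.193 μm/a
  ⇒ r_corr(copper) = 1.537 μm/a
  mass loss = 1.537 μm/a × 8.96 g/cm³ = 13.77 g·m⁻²·a⁻¹
zinc: T>10 °C ⇒ hinge -0.071·(22.6−10) = -0.8946
  sulphur-dioxide contribution → 0.4565 μm/a
  chloride contribution → 1.151 μm/a
  ⇒ r_corr(zinc) = 1.607 μm/a
  mass loss = 1.607 μm/a × 7.14 g/cm³ = 11.48 g·m⁻²·a⁻¹
Ordering by g·m⁻²·a⁻¹: carbon steel (250) > copper (13.8) > zinc (11.5)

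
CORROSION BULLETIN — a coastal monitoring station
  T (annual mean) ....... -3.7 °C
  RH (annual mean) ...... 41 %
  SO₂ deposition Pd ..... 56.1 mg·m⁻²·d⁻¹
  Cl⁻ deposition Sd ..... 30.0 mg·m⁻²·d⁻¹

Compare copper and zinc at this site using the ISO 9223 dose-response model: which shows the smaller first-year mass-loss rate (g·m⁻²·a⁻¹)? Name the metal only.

copper: temperature factor f = +0.126·(-13.7) = -1.7262
  Pd branch = 0.0053·Pd^0.26·e^(0.059·RH+f) = 0.03019 μm/a
  Sd branch = 0.01025·Sd^0.27·e^(0.036·RH+0.049·T) = 0.09372 μm/a
  sum: 0.03019 + 0.09372 → r_corr = 0.1239 μm/a
  mass loss = 0.1239 μm/a × 8.96 g/cm³ = 1.11 g·m⁻²·a⁻¹
zinc: f(T) = +0.038·(T−10) [T≤10 °C] = -0.5206
  Pd branch = 0.0129·Pd^0.44·e^(0.046·RH+f) = 0.2972 μm/a
  Sd branch = 0.0175·Sd^0.57·e^(0.008·RH+0.085·T) = 0.1233 μm/a
  r_corr = 0.2972 + 0.1233 = 0.4205 μm/a
  mass loss = 0.4205 μm/a × 7.14 g/cm³ = 3.003 g·m⁻²·a⁻¹
Ordering by g·m⁻²·a⁻¹: zinc (3) > copper (1.11)

copper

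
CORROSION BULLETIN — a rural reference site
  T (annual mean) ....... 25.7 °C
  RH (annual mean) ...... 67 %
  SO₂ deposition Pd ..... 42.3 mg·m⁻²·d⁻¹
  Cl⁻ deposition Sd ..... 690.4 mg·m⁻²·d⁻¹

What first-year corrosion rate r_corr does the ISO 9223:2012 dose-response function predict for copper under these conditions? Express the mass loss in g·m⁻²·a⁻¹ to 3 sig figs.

r_corr = 23.0 g·m⁻²·a⁻¹

copper: f(T) = -0.080·(T−10) [T>10 °C] = -1.2560
  Pd branch = 0.0053·Pd^0.26·e^(0.059·RH+f) = 0.2082 μm/a
  Cl⁻ term: 0.01025·690.4^0.27·exp(0.036·67+0.049·25.7) = 2.353
  sum: 0.2082 + 2.353 → r_corr = 2.562 μm/a
Convert to mass loss: 2.562 μm/a × 8.96 g/cm³ = 22.95 g·m⁻²·a⁻¹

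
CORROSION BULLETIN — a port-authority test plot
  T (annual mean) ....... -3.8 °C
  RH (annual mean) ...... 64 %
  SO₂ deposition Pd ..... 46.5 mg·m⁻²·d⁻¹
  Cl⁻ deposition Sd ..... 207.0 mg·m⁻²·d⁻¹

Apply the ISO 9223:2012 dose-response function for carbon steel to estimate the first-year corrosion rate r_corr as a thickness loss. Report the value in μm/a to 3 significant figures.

carbon steel: temperature factor f = +0.150·(-13.8) = -2.0700
  Pd branch = 1.77·Pd^0.52·e^(0.02·RH+f) = 5.915 μm/a
  Cl⁻ term: 0.102·207.0^0.62·exp(0.033·64+0.04·-3.8) = 19.76
  r_corr = 5.915 + 19.76 = 25.67 μm/a

r_corr = 25.7 μm/a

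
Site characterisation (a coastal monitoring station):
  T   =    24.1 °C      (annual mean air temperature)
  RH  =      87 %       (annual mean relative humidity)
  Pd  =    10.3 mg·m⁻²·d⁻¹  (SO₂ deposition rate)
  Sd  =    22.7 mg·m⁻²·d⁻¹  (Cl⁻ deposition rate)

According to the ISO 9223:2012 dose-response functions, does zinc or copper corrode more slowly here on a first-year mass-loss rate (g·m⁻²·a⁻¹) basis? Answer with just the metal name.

zinc: f(T) = -0.071·(T−10) [T>10 °C] = -1.0011
  Pd branch = 0.0129·Pd^0.44·e^(0.046·RH+f) = 0.7236 μm/a
  Cl⁻ term: 0.0175·22.7^0.57·exp(0.008·87+0.085·24.1) = 1.614
  sum: 0.7236 + 1.614 → r_corr = 2.338 μm/a
  mass loss = 2.338 μm/a × 7.14 g/cm³ = 16.69 g·m⁻²·a⁻¹
copper: temperature factor f = -0.080·(14.1) = -1.1280
  Pd branch = 0.0053·Pd^0.26·e^(0.059·RH+f) = 0.5333 μm/a
  Cl⁻ term: 0.01025·22.7^0.27·exp(0.036·87+0.049·24.1) = 1.778
  sum: 0.5333 + 1.778 → r_corr = 2.311 μm/a
  mass loss = 2.311 μm/a × 8.96 g/cm³ = 20.71 g·m⁻²·a⁻¹
Ordering by g·m⁻²·a⁻¹: copper (20.7) > zinc (16.7)

zinc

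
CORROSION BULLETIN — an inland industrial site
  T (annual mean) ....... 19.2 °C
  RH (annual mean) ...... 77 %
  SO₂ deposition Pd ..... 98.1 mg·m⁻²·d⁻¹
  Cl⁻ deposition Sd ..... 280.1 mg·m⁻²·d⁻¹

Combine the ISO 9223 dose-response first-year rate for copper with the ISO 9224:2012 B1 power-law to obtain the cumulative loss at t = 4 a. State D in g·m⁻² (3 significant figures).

copper: T>10 °C ⇒ hinge -0.080·(19.2−10) = -0.7360
  SO₂ term: 0.0053·98.1^0.26·exp(0.059·77-0.7360) = 0.7861
  Sd branch = 0.01025·Sd^0.27·e^(0.036·RH+0.049·T) = 1.923 μm/a
  sum: 0.7861 + 1.923 → r_corr = 2.709 μm/a
Long-term exponent b (ISO 9224 Table 2, B1) = 0.667
  D(4) = 2.709 × 4^0.667 = 2.709 × 2.521 = 6.829 μm
  Mass loss = 6.829 μm × 8.96 g/cm³ = 61.19 g·m⁻²

D(4) = 61.2 g·m⁻²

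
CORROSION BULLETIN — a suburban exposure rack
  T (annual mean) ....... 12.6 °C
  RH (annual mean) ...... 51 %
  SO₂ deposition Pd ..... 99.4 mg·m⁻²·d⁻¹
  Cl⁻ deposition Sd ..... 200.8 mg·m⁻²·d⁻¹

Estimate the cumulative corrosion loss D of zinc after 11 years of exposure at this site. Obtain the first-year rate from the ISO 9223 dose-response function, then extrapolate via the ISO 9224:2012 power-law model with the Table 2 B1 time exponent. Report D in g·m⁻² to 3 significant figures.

D(11) = 122 g·m⁻²

zinc: T>10 °C ⇒ hinge -0.071·(12.6−10) = -0.1846
  SO₂ term: 0.0129·99.4^0.44·exp(0.046·51-0.1846) = 0.8475
  Sd branch = 0.0175·Sd^0.57·e^(0.008·RH+0.085·T) = 1.577 μm/a
  r_corr = 0.8475 + 1.577 = 2.425 μm/a
ISO 9224: D(t) = r_corr · t^b with b = 0.813 (zinc, B1)
  D(11) = 2.425 × 11^0.813 = 2.425 × 7.025 = 17.03 μm
  Mass loss = 17.03 μm × 7.14 g/cm³ = 121.6 g·m⁻²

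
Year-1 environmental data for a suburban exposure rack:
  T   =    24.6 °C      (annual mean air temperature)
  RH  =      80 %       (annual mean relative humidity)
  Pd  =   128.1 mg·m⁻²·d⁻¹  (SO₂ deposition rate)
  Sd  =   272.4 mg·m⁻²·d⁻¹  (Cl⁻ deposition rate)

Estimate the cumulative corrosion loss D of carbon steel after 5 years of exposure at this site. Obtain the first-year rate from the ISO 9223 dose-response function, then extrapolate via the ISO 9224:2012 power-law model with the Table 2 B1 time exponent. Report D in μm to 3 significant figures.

carbon steel: f(T) = -0.054·(T−10) [T>10 °C] = -0.7884
  SO₂ term: 1.77·128.1^0.52·exp(0.02·80-0.7884) = 49.7
  Cl⁻ term: 0.102·272.4^0.62·exp(0.033·80+0.04·24.6) = 123.7
  sum: 49.7 + 123.7 → r_corr = 173.4 μm/a
Long-term exponent b (ISO 9224 Table 2, B1) = 0.523
  D(5) = 173.4 × 5^0.523 = 173.4 × 2.32 = 402.3 μm

D(5) = 402 μm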